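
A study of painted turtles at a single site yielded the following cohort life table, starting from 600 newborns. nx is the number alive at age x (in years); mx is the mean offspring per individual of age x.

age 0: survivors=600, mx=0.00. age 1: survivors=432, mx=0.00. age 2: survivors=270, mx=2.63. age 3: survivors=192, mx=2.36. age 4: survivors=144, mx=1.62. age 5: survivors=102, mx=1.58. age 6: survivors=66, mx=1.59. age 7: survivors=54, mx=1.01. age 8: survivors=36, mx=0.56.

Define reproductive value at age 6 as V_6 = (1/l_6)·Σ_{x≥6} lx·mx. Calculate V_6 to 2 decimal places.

2.72

lx = nx/n0 = nx/600: 1, 0.72, 0.45, 0.32, 0.24, 0.17, 0.11, 0.09, 0.06
lx·mx for x ≥ 6: 0.1749, 0.0909, 0.0336 → sum = 0.2994
V_6 = 0.2994 / l_6 = 0.2994 / 0.11 = 2.721818… → 2.72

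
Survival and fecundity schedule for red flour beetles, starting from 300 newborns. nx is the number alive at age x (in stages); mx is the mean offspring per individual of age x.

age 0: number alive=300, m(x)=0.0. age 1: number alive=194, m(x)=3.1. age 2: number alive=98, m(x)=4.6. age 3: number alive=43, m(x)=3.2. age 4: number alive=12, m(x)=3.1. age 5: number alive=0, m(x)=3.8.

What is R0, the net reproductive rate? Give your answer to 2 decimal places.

4.09

lx = nx/n0 = nx/300: 1, 0.64667…, 0.32667…, 0.14333…, 0.04, 0
lx·mx by age: 0, 2.004667…, 1.502667…, 0.458667…, 0.124, 0
R0 = Σ lx·mx = 4.09… → 4.09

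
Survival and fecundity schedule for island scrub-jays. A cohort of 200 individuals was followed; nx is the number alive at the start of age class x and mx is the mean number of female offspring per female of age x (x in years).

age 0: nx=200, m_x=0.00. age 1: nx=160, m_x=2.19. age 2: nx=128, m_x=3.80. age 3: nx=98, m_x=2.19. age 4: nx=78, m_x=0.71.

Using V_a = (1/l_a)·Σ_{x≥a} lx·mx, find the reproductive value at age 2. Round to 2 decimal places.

5.91

lx = nx/n0 = nx/200: 1, 0.8, 0.64, 0.49, 0.39
lx·mx for x ≥ 2: 2.432, 1.0731, 0.2769 → sum = 3.782
V_2 = 3.782 / l_2 = 3.782 / 0.64 = 5.909375 → 5.91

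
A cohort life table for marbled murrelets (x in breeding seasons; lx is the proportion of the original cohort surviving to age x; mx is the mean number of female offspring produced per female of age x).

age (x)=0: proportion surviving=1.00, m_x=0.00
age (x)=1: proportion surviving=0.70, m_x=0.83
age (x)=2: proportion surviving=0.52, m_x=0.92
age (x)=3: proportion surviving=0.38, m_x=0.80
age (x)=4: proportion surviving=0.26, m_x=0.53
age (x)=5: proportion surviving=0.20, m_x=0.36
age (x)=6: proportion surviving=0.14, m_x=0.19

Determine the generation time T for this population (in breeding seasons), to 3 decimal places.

2.201

lx·mx: 0, 0.581, 0.4784, 0.304, 0.1378, 0.072, 0.0266 → R0 = 1.5998
x·lx·mx: 0, 0.581, 0.9568, 0.912, 0.5512, 0.36, 0.1596 → Σ = 3.5206
T = 3.5206 / 1.5998 = 2.20065… → 2.201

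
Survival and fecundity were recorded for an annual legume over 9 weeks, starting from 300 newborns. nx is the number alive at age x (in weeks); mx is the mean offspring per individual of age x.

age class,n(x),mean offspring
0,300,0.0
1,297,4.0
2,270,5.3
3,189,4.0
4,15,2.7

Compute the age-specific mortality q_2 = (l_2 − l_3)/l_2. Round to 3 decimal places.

0.300

lx = nx/n0 = nx/300: 1, 0.99, 0.9, 0.63, 0.05
q_2 = (l_2 − l_3) / l_2 = (0.9 − 0.63) / 0.9
     = 0.27 / 0.9 = 0.3 → 0.300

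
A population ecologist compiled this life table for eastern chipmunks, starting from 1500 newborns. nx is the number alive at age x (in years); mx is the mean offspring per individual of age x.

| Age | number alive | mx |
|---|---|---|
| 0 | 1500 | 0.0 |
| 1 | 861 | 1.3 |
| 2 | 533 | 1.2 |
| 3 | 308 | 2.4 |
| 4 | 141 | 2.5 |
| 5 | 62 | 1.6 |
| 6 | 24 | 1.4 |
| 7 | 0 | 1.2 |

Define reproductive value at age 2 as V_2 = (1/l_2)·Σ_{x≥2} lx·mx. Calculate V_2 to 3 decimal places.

lx = nx/n0 = nx/1500: 1, 0.574, 0.35533…, 0.20533…, 0.094, 0.04133…, 0.016, 0
lx·mx for x ≥ 2: 0.4264…, 0.4928…, 0.235, 0.066133…, 0.0224, 0 → sum = 1.242733…
V_2 = 1.242733… / l_2 = 1.242733… / 0.355333… = 3.497373… → 3.497

3.497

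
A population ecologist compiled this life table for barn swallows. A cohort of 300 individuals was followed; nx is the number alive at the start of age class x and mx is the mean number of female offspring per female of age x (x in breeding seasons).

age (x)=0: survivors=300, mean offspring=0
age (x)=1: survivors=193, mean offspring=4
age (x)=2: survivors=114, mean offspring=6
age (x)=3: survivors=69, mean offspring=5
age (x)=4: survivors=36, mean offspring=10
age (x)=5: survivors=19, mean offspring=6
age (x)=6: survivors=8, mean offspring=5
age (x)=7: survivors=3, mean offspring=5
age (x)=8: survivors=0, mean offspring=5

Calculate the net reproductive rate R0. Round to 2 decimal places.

7.77

lx = nx/n0 = nx/300: 1, 0.64333…, 0.38, 0.23, 0.12, 0.06333…, 0.02667…, 0.01, 0
lx·mx by age: 0, 2.573333…, 2.28, 1.15, 1.2, 0.38…, 0.133333…, 0.05, 0
R0 = Σ lx·mx = 7.766667… → 7.77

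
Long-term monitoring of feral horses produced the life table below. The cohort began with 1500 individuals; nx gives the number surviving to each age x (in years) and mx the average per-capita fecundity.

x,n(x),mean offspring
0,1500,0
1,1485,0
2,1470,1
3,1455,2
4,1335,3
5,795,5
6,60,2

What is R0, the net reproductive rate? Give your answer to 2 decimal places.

8.32

lx = nx/n0 = nx/1500: 1, 0.99, 0.98, 0.97, 0.89, 0.53, 0.04
lx·mx by age: 0, 0, 0.98, 1.94, 2.67, 2.65, 0.08
R0 = Σ lx·mx = 8.32 → 8.32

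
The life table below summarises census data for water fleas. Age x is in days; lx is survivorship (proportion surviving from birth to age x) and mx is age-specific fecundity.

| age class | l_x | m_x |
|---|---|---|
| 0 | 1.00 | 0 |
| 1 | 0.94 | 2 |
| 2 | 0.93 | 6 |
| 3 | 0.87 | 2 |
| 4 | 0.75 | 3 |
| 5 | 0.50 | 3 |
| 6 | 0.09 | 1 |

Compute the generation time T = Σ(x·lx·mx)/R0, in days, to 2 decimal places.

2.71

lx·mx: 0, 1.88, 5.58, 1.74, 2.25, 1.5, 0.09 → R0 = 13.04
x·lx·mx: 0, 1.88, 11.16, 5.22, 9, 7.5, 0.54 → Σ = 35.3
T = 35.3 / 13.04 = 2.707055… → 2.71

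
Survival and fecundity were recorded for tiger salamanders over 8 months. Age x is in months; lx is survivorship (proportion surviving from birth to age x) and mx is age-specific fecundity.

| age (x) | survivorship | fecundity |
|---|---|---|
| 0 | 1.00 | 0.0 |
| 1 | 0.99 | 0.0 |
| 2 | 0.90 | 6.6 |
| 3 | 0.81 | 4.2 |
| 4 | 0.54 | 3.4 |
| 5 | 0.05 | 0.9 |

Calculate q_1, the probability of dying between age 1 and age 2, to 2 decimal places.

q_1 = (l_1 − l_2) / l_1 = (0.99 − 0.9) / 0.99
     = 0.09 / 0.99 = 0.090909… → 0.09

0.09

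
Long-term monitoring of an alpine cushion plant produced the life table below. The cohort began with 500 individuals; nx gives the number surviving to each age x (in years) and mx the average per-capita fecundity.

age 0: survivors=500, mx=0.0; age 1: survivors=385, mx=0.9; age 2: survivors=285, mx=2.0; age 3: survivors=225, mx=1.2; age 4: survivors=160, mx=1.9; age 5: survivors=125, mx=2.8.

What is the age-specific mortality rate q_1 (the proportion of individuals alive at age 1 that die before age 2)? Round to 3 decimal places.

lx = nx/n0 = nx/500: 1, 0.77, 0.57, 0.45, 0.32, 0.25
q_1 = (l_1 − l_2) / l_1 = (0.77 − 0.57) / 0.77
     = 0.2 / 0.77 = 0.25974… → 0.260

0.260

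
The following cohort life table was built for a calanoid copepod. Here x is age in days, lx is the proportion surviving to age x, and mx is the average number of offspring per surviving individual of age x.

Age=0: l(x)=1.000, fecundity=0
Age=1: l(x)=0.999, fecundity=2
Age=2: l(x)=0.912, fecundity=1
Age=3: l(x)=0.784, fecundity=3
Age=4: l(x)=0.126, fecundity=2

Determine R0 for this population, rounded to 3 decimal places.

5.514

lx·mx by age: 0, 1.998, 0.912, 2.352, 0.252
R0 = Σ lx·mx = 5.514 → 5.514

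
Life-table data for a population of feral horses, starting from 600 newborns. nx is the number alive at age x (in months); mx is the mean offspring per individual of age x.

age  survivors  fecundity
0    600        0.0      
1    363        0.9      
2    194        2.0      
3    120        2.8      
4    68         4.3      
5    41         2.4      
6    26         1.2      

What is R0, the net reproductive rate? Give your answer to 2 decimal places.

2.45

lx = nx/n0 = nx/600: 1, 0.605, 0.32333…, 0.2, 0.11333…, 0.06833…, 0.04333…
lx·mx by age: 0, 0.5445, 0.646667…, 0.56, 0.487333…, 0.164…, 0.052…
R0 = Σ lx·mx = 2.4545… → 2.45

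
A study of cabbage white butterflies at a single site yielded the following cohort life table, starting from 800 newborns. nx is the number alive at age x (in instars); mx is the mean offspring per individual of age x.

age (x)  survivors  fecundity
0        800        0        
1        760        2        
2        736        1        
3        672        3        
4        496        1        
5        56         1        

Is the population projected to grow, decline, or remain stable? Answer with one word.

growing

lx = nx/n0 = nx/800: 1, 0.95, 0.92, 0.84, 0.62, 0.07
R0 = Σ lx·mx = 0 + 1.9 + 0.92 + 2.52 + 0.62 + 0.07 = 6.03
R0 > 1, so the population is growing.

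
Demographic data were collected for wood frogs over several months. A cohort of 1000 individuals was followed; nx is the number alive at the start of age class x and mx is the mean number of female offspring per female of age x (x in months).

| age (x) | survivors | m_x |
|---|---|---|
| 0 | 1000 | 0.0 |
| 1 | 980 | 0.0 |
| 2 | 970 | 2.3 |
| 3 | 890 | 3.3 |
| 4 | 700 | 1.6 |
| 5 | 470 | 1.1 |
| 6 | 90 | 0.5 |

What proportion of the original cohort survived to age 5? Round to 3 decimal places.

l_5 = n_5/n_0 = 470/1000 = 0.47 → 0.470

0.470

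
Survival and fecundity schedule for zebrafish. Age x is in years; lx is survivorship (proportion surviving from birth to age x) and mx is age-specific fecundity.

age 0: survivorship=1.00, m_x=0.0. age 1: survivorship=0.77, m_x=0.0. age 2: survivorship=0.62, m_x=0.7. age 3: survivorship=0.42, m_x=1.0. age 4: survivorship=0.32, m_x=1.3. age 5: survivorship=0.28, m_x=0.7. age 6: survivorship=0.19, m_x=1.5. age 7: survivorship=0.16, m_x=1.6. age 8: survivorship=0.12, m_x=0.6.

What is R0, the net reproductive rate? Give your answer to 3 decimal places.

2.079

lx·mx by age: 0, 0, 0.434, 0.42, 0.416, 0.196, 0.285, 0.256, 0.072
R0 = Σ lx·mx = 2.079 → 2.079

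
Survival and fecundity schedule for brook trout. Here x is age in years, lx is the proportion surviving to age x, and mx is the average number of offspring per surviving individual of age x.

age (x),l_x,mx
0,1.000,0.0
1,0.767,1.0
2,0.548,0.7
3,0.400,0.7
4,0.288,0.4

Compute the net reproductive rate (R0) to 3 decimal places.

lx·mx by age: 0, 0.767, 0.3836, 0.28, 0.1152
R0 = Σ lx·mx = 1.5458 → 1.546

1.546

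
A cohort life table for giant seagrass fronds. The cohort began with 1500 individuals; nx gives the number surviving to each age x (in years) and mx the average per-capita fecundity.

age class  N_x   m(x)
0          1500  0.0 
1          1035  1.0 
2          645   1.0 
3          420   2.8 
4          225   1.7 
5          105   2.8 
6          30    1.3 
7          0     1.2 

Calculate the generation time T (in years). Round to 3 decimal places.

2.544

lx = nx/n0 = nx/1500: 1, 0.69, 0.43, 0.28, 0.15, 0.07, 0.02, 0
lx·mx: 0, 0.69, 0.43, 0.784, 0.255, 0.196, 0.026, 0 → R0 = 2.381
x·lx·mx: 0, 0.69, 0.86, 2.352, 1.02, 0.98, 0.156, 0 → Σ = 6.058
T = 6.058 / 2.381 = 2.544309… → 2.544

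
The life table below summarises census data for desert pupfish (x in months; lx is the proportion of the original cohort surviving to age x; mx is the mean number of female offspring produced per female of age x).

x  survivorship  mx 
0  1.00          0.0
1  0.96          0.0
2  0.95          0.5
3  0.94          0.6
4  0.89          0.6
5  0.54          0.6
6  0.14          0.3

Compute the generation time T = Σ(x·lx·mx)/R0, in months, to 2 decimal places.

3.43

lx·mx: 0, 0, 0.475, 0.564, 0.534, 0.324, 0.042 → R0 = 1.939
x·lx·mx: 0, 0, 0.95, 1.692, 2.136, 1.62, 0.252 → Σ = 6.65
T = 6.65 / 1.939 = 3.429603… → 3.43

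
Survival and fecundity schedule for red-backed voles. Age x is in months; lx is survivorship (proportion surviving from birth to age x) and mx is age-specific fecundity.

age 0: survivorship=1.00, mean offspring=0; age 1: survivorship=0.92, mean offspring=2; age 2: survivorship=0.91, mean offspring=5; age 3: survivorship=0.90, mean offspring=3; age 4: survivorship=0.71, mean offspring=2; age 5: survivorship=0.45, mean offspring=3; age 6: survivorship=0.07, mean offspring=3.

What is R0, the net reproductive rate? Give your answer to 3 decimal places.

lx·mx by age: 0, 1.84, 4.55, 2.7, 1.42, 1.35, 0.21
R0 = Σ lx·mx = 12.07 → 12.070

12.070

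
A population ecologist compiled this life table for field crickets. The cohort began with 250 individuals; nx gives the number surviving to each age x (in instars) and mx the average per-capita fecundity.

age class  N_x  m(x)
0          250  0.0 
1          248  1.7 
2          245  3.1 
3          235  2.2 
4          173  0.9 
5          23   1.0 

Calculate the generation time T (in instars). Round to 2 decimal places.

lx = nx/n0 = nx/250: 1, 0.992, 0.98, 0.94, 0.692, 0.092
lx·mx: 0, 1.6864, 3.038, 2.068, 0.6228, 0.092 → R0 = 7.5072
x·lx·mx: 0, 1.6864, 6.076, 6.204, 2.4912, 0.46 → Σ = 16.9176
T = 16.9176 / 7.5072 = 2.253517… → 2.25

2.25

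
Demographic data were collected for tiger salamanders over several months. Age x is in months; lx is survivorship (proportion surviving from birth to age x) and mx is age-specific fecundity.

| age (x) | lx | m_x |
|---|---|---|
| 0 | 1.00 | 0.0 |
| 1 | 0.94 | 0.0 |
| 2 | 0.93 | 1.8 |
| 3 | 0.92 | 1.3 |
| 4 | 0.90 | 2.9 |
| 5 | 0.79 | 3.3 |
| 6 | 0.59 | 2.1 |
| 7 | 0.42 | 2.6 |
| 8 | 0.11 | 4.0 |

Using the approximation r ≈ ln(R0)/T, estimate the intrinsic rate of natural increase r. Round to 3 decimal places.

R0 = Σ lx·mx = 0 + 0 + 1.674 + 1.196 + 2.61 + 2.607 + 1.239 + 1.092 + 0.44 = 10.858
Σ x·lx·mx = 49.009; T = 49.009/10.858 = 4.51363…
r ≈ ln(R0)/T = ln(10.858)/4.51363… = 0.52838… → 0.528

0.528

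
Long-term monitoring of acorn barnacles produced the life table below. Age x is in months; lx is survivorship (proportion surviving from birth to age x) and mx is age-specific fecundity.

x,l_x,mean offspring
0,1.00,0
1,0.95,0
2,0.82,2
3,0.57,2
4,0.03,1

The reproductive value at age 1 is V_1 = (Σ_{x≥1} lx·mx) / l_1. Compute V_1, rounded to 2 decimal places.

lx·mx for x ≥ 1: 0, 1.64, 1.14, 0.03 → sum = 2.81
V_1 = 2.81 / l_1 = 2.81 / 0.95 = 2.957895… → 2.96

2.96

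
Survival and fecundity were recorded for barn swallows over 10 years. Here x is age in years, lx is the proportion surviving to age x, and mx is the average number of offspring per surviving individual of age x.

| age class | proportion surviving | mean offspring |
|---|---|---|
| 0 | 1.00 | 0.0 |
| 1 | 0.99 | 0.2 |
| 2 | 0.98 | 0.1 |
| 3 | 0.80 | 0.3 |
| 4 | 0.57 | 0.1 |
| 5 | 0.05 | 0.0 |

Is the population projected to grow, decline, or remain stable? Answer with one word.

R0 = Σ lx·mx = 0 + 0.198 + 0.098 + 0.24 + 0.057 + 0 = 0.593
R0 < 1, so the population is declining.

declining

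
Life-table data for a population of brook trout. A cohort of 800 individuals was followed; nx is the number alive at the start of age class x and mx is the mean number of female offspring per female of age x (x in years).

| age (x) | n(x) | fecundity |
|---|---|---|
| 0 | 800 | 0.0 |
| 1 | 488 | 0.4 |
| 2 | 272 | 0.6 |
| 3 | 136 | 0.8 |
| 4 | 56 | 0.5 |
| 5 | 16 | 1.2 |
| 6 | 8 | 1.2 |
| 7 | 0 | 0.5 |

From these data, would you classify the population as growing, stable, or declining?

lx = nx/n0 = nx/800: 1, 0.61, 0.34, 0.17, 0.07, 0.02, 0.01, 0
R0 = Σ lx·mx = 0 + 0.244 + 0.204 + 0.136 + 0.035 + 0.024 + 0.012 + 0 = 0.655
R0 < 1, so the population is declining.

declining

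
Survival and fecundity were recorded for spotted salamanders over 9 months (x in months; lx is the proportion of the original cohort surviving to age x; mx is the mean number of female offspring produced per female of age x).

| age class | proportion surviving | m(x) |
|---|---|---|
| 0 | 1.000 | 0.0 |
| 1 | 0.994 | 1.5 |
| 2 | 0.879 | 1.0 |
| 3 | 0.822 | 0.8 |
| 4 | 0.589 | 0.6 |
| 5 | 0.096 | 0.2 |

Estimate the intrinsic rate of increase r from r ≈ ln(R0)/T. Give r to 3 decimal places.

R0 = Σ lx·mx = 0 + 1.491 + 0.879 + 0.6576 + 0.3534 + 0.0192 = 3.4002
Σ x·lx·mx = 6.7314; T = 6.7314/3.4002 = 1.97971…
r ≈ ln(R0)/T = ln(3.4002)/1.97971… = 0.61819… → 0.618

0.618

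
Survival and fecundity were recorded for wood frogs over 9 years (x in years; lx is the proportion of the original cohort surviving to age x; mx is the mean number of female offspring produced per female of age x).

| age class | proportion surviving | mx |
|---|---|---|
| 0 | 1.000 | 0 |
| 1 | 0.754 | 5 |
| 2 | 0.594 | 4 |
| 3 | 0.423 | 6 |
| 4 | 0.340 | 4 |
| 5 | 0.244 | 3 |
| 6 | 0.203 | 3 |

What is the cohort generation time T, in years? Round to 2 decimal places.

2.54

lx·mx: 0, 3.77, 2.376, 2.538, 1.36, 0.732, 0.609 → R0 = 11.385
x·lx·mx: 0, 3.77, 4.752, 7.614, 5.44, 3.66, 3.654 → Σ = 28.89
T = 28.89 / 11.385 = 2.537549… → 2.54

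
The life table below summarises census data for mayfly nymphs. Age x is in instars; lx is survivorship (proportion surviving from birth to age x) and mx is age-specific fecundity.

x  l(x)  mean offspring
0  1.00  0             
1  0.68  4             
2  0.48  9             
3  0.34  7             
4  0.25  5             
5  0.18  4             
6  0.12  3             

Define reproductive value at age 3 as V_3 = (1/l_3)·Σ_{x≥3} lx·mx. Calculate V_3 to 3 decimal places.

13.853

lx·mx for x ≥ 3: 2.38, 1.25, 0.72, 0.36 → sum = 4.71
V_3 = 4.71 / l_3 = 4.71 / 0.34 = 13.852941… → 13.853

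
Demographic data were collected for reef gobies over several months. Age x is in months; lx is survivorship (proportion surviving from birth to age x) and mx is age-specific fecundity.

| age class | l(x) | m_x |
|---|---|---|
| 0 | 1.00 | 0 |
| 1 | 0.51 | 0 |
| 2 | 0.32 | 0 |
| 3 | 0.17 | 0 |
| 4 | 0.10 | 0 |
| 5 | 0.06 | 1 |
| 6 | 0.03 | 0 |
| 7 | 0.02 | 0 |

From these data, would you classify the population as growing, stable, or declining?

declining

R0 = Σ lx·mx = 0 + 0 + 0 + 0 + 0 + 0.06 + 0 + 0 = 0.06
R0 < 1, so the population is declining.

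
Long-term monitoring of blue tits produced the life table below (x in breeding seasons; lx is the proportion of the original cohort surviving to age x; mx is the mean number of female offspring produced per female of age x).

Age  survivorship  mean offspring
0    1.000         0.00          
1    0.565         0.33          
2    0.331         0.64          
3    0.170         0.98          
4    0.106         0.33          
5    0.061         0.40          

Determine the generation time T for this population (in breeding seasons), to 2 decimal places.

2.20

lx·mx: 0, 0.18645, 0.21184, 0.1666, 0.03498, 0.0244 → R0 = 0.62427
x·lx·mx: 0, 0.18645, 0.42368, 0.4998, 0.13992, 0.122 → Σ = 1.37185
T = 1.37185 / 0.62427 = 2.197527… → 2.20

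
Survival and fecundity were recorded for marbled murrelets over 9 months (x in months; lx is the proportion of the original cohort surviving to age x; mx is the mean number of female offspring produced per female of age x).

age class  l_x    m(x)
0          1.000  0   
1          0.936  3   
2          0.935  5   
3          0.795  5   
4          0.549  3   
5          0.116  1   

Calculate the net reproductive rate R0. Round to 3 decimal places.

13.221

lx·mx by age: 0, 2.808, 4.675, 3.975, 1.647, 0.116
R0 = Σ lx·mx = 13.221 → 13.221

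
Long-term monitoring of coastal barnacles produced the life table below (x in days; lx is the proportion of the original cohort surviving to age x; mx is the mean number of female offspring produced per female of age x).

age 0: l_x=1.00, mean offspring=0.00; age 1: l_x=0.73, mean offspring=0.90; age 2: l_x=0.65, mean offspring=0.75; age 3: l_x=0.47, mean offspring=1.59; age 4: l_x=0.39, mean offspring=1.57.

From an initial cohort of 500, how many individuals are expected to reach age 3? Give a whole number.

Expected survivors = N0 · l_3 = 500 × 0.47 = 235 → 235

235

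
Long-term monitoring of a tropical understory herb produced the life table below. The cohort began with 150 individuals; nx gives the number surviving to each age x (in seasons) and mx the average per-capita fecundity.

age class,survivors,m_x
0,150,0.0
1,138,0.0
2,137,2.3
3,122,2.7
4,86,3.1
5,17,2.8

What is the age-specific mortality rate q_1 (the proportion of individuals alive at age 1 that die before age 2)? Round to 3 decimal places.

0.007

lx = nx/n0 = nx/150: 1, 0.92, 0.91333…, 0.81333…, 0.57333…, 0.11333…
q_1 = (l_1 − l_2) / l_1 = (0.92 − 0.913333…) / 0.92
     = 0.006667… / 0.92 = 0.007246… → 0.007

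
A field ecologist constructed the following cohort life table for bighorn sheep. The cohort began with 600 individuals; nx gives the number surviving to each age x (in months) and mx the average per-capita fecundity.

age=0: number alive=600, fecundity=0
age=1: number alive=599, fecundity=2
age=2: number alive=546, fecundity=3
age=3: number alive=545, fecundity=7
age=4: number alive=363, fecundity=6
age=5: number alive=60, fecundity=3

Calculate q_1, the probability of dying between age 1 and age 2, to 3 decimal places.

0.088

lx = nx/n0 = nx/600: 1, 0.99833…, 0.91, 0.90833…, 0.605, 0.1
q_1 = (l_1 − l_2) / l_1 = (0.998333… − 0.91) / 0.998333…
     = 0.088333… / 0.998333… = 0.088481… → 0.088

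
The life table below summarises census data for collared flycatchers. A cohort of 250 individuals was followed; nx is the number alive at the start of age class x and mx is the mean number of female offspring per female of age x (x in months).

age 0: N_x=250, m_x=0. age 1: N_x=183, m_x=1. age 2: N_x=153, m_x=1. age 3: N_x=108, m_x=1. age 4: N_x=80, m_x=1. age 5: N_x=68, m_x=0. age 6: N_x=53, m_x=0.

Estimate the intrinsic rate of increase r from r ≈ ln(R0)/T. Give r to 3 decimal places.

0.342

lx = nx/n0 = nx/250: 1, 0.732, 0.612, 0.432, 0.32, 0.272, 0.212
R0 = Σ lx·mx = 0 + 0.732 + 0.612 + 0.432 + 0.32 + 0 + 0 = 2.096
Σ x·lx·mx = 4.532; T = 4.532/2.096 = 2.16221…
r ≈ ln(R0)/T = ln(2.096)/2.16221… = 0.34226… → 0.342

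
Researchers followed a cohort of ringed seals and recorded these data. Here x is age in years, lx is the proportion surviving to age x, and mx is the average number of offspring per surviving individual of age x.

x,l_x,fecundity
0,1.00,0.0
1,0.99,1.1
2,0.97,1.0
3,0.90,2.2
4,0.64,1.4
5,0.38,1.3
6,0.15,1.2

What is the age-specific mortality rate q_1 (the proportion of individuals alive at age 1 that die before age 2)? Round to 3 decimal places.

0.020

q_1 = (l_1 − l_2) / l_1 = (0.99 − 0.97) / 0.99
     = 0.02 / 0.99 = 0.020202… → 0.020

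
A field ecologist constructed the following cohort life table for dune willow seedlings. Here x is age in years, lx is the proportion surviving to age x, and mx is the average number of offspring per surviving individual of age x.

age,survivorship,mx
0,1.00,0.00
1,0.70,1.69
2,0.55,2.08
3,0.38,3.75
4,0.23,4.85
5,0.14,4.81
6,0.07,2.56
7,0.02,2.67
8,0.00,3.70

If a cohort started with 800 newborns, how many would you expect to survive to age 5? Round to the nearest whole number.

Expected survivors = N0 · l_5 = 800 × 0.14 = 112 → 112

112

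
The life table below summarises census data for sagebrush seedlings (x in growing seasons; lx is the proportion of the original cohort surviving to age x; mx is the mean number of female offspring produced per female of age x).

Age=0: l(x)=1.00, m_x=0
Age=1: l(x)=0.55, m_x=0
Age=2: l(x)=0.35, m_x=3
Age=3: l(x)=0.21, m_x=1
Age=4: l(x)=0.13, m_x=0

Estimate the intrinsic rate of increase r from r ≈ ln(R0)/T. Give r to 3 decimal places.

R0 = Σ lx·mx = 0 + 0 + 1.05 + 0.21 + 0 = 1.26
Σ x·lx·mx = 2.73; T = 2.73/1.26 = 2.16667…
r ≈ ln(R0)/T = ln(1.26)/2.16667… = 0.10667… → 0.107

0.107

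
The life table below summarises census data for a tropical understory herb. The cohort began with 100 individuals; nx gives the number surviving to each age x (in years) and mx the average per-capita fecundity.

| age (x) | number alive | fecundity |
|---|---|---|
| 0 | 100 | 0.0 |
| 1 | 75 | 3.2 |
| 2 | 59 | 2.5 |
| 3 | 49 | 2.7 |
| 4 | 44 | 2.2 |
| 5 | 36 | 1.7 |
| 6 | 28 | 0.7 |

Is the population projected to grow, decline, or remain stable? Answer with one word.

growing

lx = nx/n0 = nx/100: 1, 0.75, 0.59, 0.49, 0.44, 0.36, 0.28
R0 = Σ lx·mx = 0 + 2.4 + 1.475 + 1.323 + 0.968 + 0.612 + 0.196 = 6.974
R0 > 1, so the population is growing.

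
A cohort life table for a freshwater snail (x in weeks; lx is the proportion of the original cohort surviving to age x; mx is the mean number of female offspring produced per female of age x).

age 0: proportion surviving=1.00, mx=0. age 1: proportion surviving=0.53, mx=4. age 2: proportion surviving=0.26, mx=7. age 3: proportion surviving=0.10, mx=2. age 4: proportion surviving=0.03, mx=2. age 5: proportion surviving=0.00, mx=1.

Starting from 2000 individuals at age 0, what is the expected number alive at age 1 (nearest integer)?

Expected survivors = N0 · l_1 = 2000 × 0.53 = 1060 → 1060

1060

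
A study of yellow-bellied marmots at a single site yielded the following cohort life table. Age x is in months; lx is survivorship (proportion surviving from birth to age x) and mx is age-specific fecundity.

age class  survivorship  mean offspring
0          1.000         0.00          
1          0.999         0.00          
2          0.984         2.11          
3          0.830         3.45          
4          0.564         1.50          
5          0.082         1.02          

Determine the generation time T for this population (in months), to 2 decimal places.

2.82

lx·mx: 0, 0, 2.07624, 2.8635, 0.846, 0.08364 → R0 = 5.86938
x·lx·mx: 0, 0, 4.15248, 8.5905, 3.384, 0.4182 → Σ = 16.54518
T = 16.54518 / 5.86938 = 2.818897… → 2.82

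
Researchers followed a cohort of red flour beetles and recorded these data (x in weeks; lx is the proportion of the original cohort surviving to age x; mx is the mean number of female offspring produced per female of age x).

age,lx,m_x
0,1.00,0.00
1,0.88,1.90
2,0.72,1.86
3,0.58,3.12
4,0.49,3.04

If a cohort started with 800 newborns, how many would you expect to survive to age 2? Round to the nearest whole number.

576

Expected survivors = N0 · l_2 = 800 × 0.72 = 576 → 576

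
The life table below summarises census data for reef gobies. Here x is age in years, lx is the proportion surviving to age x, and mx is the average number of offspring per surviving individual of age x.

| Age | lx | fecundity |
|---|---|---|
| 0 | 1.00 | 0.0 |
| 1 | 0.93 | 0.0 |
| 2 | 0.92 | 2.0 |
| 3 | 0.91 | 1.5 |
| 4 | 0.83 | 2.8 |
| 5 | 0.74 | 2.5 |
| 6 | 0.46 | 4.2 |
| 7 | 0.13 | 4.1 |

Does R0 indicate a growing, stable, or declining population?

growing

R0 = Σ lx·mx = 0 + 0 + 1.84 + 1.365 + 2.324 + 1.85 + 1.932 + 0.533 = 9.844
R0 > 1, so the population is growing.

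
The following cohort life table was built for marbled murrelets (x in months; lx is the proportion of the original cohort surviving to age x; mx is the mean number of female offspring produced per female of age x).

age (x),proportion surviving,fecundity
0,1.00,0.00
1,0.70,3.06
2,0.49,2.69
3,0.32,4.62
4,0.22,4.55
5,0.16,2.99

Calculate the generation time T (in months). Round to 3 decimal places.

2.432

lx·mx: 0, 2.142, 1.3181, 1.4784, 1.001, 0.4784 → R0 = 6.4179
x·lx·mx: 0, 2.142, 2.6362, 4.4352, 4.004, 2.392 → Σ = 15.6094
T = 15.6094 / 6.4179 = 2.432166… → 2.432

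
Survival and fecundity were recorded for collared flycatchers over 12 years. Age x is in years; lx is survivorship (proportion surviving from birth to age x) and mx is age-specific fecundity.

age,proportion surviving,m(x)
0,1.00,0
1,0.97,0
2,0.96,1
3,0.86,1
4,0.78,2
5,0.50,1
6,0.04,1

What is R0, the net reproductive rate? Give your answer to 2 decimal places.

3.92

lx·mx by age: 0, 0, 0.96, 0.86, 1.56, 0.5, 0.04
R0 = Σ lx·mx = 3.92 → 3.92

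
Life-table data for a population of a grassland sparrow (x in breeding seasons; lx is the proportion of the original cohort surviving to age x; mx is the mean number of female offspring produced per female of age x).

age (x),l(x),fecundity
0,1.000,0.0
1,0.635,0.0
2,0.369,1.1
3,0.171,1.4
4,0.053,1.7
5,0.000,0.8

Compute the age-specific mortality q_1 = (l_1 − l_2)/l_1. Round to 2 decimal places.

0.42

q_1 = (l_1 − l_2) / l_1 = (0.635 − 0.369) / 0.635
     = 0.266 / 0.635 = 0.418898… → 0.42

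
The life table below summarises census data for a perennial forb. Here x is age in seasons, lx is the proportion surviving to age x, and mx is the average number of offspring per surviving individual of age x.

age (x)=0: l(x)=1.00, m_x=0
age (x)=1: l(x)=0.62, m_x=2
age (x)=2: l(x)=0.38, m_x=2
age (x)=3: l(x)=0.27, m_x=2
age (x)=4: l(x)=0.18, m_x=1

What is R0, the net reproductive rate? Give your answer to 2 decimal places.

2.72

lx·mx by age: 0, 1.24, 0.76, 0.54, 0.18
R0 = Σ lx·mx = 2.72 → 2.72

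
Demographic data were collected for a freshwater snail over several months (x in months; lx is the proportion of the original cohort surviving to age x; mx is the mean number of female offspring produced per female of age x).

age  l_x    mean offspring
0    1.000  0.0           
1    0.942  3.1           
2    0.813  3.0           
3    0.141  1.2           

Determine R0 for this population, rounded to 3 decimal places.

5.528

lx·mx by age: 0, 2.9202, 2.439, 0.1692
R0 = Σ lx·mx = 5.5284 → 5.528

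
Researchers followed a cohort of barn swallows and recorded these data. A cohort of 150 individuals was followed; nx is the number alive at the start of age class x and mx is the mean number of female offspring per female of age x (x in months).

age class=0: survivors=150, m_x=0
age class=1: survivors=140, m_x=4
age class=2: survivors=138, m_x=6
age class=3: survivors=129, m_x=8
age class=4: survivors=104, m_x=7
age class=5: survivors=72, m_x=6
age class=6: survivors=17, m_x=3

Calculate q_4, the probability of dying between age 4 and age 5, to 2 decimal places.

lx = nx/n0 = nx/150: 1, 0.93333…, 0.92, 0.86, 0.69333…, 0.48, 0.11333…
q_4 = (l_4 − l_5) / l_4 = (0.693333… − 0.48) / 0.693333…
     = 0.213333… / 0.693333… = 0.307692… → 0.31

0.31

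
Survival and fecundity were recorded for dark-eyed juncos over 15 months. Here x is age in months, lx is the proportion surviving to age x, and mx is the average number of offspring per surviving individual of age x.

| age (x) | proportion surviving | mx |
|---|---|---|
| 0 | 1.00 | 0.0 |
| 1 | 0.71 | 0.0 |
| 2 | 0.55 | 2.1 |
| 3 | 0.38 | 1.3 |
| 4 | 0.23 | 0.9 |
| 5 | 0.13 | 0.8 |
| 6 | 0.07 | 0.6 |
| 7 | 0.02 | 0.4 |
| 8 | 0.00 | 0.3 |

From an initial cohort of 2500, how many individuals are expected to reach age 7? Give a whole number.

50

Expected survivors = N0 · l_7 = 2500 × 0.02 = 50 → 50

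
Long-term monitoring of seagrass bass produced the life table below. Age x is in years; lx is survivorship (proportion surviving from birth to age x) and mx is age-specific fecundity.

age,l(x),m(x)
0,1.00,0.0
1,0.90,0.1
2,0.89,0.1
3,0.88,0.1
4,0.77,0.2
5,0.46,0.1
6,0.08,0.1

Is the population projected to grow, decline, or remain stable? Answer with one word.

declining

R0 = Σ lx·mx = 0 + 0.09 + 0.089 + 0.088 + 0.154 + 0.046 + 0.008 = 0.475
R0 < 1, so the population is declining.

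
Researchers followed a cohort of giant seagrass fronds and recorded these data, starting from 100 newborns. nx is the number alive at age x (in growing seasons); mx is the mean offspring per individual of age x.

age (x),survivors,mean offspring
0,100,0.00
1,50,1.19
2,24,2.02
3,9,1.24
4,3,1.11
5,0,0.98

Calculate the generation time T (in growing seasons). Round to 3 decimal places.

lx = nx/n0 = nx/100: 1, 0.5, 0.24, 0.09, 0.03, 0
lx·mx: 0, 0.595, 0.4848, 0.1116, 0.0333, 0 → R0 = 1.2247
x·lx·mx: 0, 0.595, 0.9696, 0.3348, 0.1332, 0 → Σ = 2.0326
T = 2.0326 / 1.2247 = 1.659672… → 1.660

1.660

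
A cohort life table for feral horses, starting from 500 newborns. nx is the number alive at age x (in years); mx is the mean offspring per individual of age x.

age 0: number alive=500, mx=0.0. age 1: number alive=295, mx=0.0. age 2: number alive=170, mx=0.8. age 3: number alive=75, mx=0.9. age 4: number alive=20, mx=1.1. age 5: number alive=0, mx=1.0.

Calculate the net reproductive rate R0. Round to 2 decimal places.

lx = nx/n0 = nx/500: 1, 0.59, 0.34, 0.15, 0.04, 0
lx·mx by age: 0, 0, 0.272, 0.135, 0.044, 0
R0 = Σ lx·mx = 0.451 → 0.45

0.45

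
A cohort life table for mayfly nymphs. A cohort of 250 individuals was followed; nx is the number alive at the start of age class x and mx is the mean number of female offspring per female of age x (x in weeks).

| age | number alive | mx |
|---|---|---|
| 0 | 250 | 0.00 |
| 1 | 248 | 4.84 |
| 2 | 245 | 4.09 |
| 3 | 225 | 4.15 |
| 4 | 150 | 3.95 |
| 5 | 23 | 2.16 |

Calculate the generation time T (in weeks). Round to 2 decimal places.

lx = nx/n0 = nx/250: 1, 0.992, 0.98, 0.9, 0.6, 0.092
lx·mx: 0, 4.80128, 4.0082, 3.735, 2.37, 0.19872 → R0 = 15.1132
x·lx·mx: 0, 4.80128, 8.0164, 11.205, 9.48, 0.9936 → Σ = 34.49628
T = 34.49628 / 15.1132 = 2.282527… → 2.28

2.28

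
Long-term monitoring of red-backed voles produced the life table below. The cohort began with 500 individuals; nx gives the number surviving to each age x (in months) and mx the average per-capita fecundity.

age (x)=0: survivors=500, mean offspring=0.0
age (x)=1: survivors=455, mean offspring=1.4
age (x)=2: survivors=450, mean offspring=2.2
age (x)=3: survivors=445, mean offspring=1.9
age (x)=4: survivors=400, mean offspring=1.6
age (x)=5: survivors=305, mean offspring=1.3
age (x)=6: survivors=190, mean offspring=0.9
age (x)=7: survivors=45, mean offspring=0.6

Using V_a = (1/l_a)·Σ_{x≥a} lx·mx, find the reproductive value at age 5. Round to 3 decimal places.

1.949

lx = nx/n0 = nx/500: 1, 0.91, 0.9, 0.89, 0.8, 0.61, 0.38, 0.09
lx·mx for x ≥ 5: 0.793, 0.342, 0.054 → sum = 1.189
V_5 = 1.189 / l_5 = 1.189 / 0.61 = 1.94918… → 1.949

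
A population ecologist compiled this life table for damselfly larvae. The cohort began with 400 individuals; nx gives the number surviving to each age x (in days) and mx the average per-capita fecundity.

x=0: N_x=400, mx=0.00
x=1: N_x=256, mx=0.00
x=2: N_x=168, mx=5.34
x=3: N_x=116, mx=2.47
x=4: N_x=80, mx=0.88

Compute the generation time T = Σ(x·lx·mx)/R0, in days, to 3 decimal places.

2.341

lx = nx/n0 = nx/400: 1, 0.64, 0.42, 0.29, 0.2
lx·mx: 0, 0, 2.2428, 0.7163, 0.176 → R0 = 3.1351
x·lx·mx: 0, 0, 4.4856, 2.1489, 0.704 → Σ = 7.3385
T = 7.3385 / 3.1351 = 2.340755… → 2.341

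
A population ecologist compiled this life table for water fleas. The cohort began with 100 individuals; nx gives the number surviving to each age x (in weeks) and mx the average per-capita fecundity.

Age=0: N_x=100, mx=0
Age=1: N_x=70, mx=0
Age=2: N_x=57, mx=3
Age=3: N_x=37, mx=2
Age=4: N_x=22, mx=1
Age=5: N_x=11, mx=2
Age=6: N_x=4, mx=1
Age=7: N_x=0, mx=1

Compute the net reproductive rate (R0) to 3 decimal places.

lx = nx/n0 = nx/100: 1, 0.7, 0.57, 0.37, 0.22, 0.11, 0.04, 0
lx·mx by age: 0, 0, 1.71, 0.74, 0.22, 0.22, 0.04, 0
R0 = Σ lx·mx = 2.93 → 2.930

2.930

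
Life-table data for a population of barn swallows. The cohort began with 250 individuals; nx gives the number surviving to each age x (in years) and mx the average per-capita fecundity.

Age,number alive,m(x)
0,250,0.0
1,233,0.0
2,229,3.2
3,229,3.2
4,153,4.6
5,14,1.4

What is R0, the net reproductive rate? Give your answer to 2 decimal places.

lx = nx/n0 = nx/250: 1, 0.932, 0.916, 0.916, 0.612, 0.056
lx·mx by age: 0, 0, 2.9312, 2.9312, 2.8152, 0.0784
R0 = Σ lx·mx = 8.756 → 8.76

8.76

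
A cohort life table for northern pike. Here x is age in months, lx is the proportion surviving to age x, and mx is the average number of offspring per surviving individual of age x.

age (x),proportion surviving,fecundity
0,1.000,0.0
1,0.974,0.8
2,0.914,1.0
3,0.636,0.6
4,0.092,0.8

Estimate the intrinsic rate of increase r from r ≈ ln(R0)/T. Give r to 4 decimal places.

0.4060

R0 = Σ lx·mx = 0 + 0.7792 + 0.914 + 0.3816 + 0.0736 = 2.1484
Σ x·lx·mx = 4.0464; T = 4.0464/2.1484 = 1.88345…
r ≈ ln(R0)/T = ln(2.1484)/1.88345… = 0.406023… → 0.4060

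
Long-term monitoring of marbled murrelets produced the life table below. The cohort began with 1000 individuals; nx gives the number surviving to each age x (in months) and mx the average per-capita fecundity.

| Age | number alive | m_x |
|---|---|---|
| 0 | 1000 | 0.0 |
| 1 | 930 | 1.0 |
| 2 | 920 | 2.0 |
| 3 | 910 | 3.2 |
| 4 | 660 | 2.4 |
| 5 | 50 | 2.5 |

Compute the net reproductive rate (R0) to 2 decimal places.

7.39

lx = nx/n0 = nx/1000: 1, 0.93, 0.92, 0.91, 0.66, 0.05
lx·mx by age: 0, 0.93, 1.84, 2.912, 1.584, 0.125
R0 = Σ lx·mx = 7.391 → 7.39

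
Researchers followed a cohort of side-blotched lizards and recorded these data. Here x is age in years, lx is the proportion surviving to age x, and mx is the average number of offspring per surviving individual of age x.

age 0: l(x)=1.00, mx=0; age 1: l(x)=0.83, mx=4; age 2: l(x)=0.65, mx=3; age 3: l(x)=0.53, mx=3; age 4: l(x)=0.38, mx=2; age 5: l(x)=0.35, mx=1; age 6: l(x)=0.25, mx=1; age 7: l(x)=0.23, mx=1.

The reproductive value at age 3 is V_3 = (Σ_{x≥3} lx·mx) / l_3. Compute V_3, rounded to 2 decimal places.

6.00

lx·mx for x ≥ 3: 1.59, 0.76, 0.35, 0.25, 0.23 → sum = 3.18
V_3 = 3.18 / l_3 = 3.18 / 0.53 = 6 → 6.00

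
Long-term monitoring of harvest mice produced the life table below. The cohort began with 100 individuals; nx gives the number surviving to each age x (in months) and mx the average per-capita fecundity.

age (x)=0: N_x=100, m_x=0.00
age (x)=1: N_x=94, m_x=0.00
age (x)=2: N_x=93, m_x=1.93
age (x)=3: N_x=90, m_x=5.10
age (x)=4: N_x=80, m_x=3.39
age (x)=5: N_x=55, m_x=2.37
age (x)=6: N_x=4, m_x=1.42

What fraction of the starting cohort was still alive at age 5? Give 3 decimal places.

0.550

l_5 = n_5/n_0 = 55/100 = 0.55 → 0.550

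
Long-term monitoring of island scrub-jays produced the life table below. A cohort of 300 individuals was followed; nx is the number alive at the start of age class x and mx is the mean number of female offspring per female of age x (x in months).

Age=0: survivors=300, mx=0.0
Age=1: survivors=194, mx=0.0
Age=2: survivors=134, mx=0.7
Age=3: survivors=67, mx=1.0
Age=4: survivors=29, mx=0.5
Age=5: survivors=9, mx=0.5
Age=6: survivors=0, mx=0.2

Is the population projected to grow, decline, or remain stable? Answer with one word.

declining

lx = nx/n0 = nx/300: 1, 0.64667…, 0.44667…, 0.22333…, 0.09667…, 0.03, 0
R0 = Σ lx·mx = 0 + 0 + 0.312667… + 0.223333… + 0.048333… + 0.015 + 0 = 0.599333…
R0 < 1, so the population is declining.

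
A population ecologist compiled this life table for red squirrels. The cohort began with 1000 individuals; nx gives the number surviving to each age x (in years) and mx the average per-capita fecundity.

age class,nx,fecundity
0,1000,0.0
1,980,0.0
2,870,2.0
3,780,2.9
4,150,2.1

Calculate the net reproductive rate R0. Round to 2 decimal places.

4.32

lx = nx/n0 = nx/1000: 1, 0.98, 0.87, 0.78, 0.15
lx·mx by age: 0, 0, 1.74, 2.262, 0.315
R0 = Σ lx·mx = 4.317 → 4.32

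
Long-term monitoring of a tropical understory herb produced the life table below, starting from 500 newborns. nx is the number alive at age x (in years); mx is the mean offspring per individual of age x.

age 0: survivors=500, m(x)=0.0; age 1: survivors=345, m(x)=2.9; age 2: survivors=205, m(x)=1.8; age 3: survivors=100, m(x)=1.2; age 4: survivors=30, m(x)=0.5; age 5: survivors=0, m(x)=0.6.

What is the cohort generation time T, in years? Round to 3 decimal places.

1.435

lx = nx/n0 = nx/500: 1, 0.69, 0.41, 0.2, 0.06, 0
lx·mx: 0, 2.001, 0.738, 0.24, 0.03, 0 → R0 = 3.009
x·lx·mx: 0, 2.001, 1.476, 0.72, 0.12, 0 → Σ = 4.317
T = 4.317 / 3.009 = 1.434696… → 1.435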